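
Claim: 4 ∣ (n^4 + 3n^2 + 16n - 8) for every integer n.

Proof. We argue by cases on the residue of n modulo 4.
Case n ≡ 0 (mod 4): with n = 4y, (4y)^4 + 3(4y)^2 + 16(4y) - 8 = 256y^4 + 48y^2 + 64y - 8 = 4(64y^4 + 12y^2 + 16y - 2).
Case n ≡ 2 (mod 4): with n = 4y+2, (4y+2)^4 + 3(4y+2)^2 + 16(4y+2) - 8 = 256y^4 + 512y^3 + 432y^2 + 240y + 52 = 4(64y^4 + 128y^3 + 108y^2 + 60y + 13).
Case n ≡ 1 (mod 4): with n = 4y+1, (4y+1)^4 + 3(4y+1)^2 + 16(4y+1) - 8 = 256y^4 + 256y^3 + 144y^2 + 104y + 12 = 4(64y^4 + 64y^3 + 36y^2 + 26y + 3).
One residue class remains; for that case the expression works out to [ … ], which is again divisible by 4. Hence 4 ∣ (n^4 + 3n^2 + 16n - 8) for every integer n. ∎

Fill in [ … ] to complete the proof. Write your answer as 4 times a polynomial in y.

4(64y^4 + 192y^3 + 228y^2 + 142y + 37)

Only n ≡ 3 (mod 4) is unaccounted for. Put n = 4y+3:
(4y+3)^4 + 3(4y+3)^2 + 16(4y+3) - 8 expands to 256y^4 + 768y^3 + 912y^2 + 568y + 148,
and factoring out 4 leaves 4(64y^4 + 192y^3 + 228y^2 + 142y + 37).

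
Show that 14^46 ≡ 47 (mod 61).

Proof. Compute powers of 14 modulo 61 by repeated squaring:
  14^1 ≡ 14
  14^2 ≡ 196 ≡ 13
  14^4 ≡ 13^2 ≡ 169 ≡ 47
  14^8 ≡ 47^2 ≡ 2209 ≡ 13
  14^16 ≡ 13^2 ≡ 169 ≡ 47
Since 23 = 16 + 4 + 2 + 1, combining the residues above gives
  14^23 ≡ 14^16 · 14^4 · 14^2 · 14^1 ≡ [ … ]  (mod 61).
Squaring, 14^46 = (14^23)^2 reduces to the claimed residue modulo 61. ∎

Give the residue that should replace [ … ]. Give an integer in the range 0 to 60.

Multiply the listed residues: 47 · 47 · 13 · 14 = 2209 → 28717 → 402038.
Reducing modulo 61: 402038 = 6590·61 + 48, so 14^23 ≡ 48.

48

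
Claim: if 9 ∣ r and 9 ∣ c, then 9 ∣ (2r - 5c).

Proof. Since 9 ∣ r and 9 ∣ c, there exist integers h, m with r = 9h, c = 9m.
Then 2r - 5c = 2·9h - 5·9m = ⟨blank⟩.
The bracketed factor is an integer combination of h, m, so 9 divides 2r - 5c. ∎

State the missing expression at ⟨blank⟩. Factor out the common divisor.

9(2h - 5m)

Each term has a factor of 9: 2·9h - 5·9m = 9·(2h - 5m).
Since 2h - 5m is an integer, 9 ∣ (2r - 5c).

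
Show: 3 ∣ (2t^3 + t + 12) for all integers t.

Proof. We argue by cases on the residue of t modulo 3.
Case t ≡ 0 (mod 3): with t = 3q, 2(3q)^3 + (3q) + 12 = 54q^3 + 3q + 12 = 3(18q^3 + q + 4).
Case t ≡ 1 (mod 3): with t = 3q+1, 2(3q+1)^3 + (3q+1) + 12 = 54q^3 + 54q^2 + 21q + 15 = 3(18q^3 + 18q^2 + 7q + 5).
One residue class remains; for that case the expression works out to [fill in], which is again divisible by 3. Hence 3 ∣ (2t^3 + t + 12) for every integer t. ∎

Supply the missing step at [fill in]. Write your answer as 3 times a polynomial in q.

3(18q^3 + 36q^2 + 25q + 10)

The residues treated are {0, 1}, so the missing case is t ≡ 2 (mod 3); write t = 3q+2.
Then 2(3q+2)^3 + (3q+2) + 12 = 54q^3 + 108q^2 + 75q + 30 = 3(18q^3 + 36q^2 + 25q + 10).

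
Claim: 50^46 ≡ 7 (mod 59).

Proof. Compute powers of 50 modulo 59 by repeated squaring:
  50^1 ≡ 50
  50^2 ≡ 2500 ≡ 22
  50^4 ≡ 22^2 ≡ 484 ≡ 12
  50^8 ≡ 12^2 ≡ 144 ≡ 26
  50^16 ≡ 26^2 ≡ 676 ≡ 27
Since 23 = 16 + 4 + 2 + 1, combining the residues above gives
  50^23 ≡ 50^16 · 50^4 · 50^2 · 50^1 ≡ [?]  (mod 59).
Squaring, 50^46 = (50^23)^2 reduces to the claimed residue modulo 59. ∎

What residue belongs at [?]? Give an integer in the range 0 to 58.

40

Multiply the listed residues: 27 · 12 · 22 · 50 = 324 → 7128 → 356400.
Reducing modulo 59: 356400 = 6040·59 + 40, so 50^23 ≡ 40.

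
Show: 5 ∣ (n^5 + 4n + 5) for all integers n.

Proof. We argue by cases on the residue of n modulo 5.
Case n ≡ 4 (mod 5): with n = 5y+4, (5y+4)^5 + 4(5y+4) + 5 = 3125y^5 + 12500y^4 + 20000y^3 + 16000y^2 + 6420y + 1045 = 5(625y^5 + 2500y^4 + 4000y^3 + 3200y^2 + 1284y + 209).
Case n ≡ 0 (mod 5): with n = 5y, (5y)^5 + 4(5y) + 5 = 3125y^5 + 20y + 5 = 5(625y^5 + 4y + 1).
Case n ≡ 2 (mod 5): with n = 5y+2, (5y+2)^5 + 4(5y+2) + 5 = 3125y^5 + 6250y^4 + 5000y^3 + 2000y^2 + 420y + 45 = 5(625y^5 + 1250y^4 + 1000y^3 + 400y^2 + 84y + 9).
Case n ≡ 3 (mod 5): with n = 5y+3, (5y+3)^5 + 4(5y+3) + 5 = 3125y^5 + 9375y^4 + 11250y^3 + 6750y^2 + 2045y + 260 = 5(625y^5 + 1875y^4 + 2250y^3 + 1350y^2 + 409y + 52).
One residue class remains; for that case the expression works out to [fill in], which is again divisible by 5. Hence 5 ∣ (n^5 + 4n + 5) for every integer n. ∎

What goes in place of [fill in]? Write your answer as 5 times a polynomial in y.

5(625y^5 + 625y^4 + 250y^3 + 50y^2 + 9y + 2)

Only n ≡ 1 (mod 5) is unaccounted for. Put n = 5y+1:
(5y+1)^5 + 4(5y+1) + 5 expands to 3125y^5 + 3125y^4 + 1250y^3 + 250y^2 + 45y + 10,
and factoring out 5 leaves 5(625y^5 + 625y^4 + 250y^3 + 50y^2 + 9y + 2).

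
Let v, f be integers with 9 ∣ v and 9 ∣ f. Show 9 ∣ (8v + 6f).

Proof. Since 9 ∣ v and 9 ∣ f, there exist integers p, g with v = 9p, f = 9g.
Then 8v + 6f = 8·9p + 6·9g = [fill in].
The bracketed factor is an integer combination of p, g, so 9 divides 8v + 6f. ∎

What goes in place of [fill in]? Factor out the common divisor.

9(6g + 8p)

Each term has a factor of 9: 8·9p + 6·9g = 9·(6g + 8p).
Since 6g + 8p is an integer, 9 ∣ (8v + 6f).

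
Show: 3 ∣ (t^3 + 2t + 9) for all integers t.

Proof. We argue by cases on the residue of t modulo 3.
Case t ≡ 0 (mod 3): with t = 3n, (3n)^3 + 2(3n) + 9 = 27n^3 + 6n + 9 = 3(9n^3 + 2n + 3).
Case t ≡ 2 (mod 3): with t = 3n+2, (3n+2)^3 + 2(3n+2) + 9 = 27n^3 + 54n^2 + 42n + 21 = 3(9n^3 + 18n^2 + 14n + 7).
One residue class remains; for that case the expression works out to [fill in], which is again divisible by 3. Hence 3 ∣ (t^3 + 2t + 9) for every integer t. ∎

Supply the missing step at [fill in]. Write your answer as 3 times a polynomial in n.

3(9n^3 + 9n^2 + 5n + 4)

Only t ≡ 1 (mod 3) is unaccounted for. Put t = 3n+1:
(3n+1)^3 + 2(3n+1) + 9 expands to 27n^3 + 27n^2 + 15n + 12,
and factoring out 3 leaves 3(9n^3 + 9n^2 + 5n + 4).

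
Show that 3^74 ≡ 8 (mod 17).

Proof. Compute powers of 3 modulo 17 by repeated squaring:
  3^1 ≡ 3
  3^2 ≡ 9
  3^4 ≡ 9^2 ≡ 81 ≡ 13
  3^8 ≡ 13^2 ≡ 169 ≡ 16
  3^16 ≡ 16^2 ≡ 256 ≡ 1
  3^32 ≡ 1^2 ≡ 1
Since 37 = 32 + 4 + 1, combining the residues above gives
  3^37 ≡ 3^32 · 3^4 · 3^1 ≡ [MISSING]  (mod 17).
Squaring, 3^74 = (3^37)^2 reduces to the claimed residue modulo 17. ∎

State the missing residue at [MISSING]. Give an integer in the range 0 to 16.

Multiply the listed residues: 1 · 13 · 3 = 13 → 39.
Reducing modulo 17: 39 = 2·17 + 5, so 3^37 ≡ 5.

5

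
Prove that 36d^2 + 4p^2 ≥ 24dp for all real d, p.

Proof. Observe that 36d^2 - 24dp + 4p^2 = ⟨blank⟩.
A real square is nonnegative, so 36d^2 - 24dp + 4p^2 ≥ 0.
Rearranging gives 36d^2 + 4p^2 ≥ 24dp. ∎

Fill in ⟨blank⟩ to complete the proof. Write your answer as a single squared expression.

The leading and trailing coefficients are 6^2 and 2^2, and 24 = 2·6·2, so the trinomial is (6d - 2p)^2.
Hence 36d^2 - 24dp + 4p^2 ≥ 0.

(6d - 2p)^2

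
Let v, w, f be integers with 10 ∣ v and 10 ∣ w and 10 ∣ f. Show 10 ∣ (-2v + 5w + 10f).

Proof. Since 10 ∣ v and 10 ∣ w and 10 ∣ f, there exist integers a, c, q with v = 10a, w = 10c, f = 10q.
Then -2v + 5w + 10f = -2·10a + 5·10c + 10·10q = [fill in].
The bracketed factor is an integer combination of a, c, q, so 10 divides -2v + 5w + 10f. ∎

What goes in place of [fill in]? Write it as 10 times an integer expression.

Pull the common 10 out of every term: -2·10a + 5·10c + 10·10q = 10(-2a + 5c + 10q).
-2a + 5c + 10q is an integer, which exhibits the divisibility.

10(-2a + 5c + 10q)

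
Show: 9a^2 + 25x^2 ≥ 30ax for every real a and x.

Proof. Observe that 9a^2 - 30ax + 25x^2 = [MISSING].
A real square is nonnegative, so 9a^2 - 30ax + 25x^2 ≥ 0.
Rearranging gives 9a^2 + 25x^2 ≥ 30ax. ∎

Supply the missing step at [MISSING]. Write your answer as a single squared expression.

9a^2 - 30ax + 25x^2 is a perfect-square trinomial: the outer terms are (3a)^2 and (5x)^2, and the cross term is -2·3a·5x.
So 9a^2 - 30ax + 25x^2 = (3a - 5x)^2 ≥ 0.

(3a - 5x)^2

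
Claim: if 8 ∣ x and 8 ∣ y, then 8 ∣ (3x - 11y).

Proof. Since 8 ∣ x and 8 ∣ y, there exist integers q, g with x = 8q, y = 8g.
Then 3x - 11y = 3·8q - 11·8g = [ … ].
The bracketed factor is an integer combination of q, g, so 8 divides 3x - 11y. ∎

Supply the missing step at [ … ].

Pull the common 8 out of every term: 3·8q - 11·8g = 8(-11g + 3q).
-11g + 3q is an integer, which exhibits the divisibility.

8(-11g + 3q)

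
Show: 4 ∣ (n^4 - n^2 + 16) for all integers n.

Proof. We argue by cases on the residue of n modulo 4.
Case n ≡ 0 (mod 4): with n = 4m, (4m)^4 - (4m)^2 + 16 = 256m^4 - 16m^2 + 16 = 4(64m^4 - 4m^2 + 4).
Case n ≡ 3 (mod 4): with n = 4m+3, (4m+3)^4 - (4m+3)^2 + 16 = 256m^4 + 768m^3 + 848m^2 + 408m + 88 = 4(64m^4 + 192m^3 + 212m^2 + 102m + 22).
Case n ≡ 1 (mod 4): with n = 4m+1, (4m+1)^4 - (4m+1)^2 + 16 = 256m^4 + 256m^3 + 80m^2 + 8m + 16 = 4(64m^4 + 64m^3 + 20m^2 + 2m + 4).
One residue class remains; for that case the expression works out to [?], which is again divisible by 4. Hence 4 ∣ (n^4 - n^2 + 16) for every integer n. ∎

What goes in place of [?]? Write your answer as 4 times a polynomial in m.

Only n ≡ 2 (mod 4) is unaccounted for. Put n = 4m+2:
(4m+2)^4 - (4m+2)^2 + 16 expands to 256m^4 + 512m^3 + 368m^2 + 112m + 28,
and factoring out 4 leaves 4(64m^4 + 128m^3 + 92m^2 + 28m + 7).

4(64m^4 + 128m^3 + 92m^2 + 28m + 7)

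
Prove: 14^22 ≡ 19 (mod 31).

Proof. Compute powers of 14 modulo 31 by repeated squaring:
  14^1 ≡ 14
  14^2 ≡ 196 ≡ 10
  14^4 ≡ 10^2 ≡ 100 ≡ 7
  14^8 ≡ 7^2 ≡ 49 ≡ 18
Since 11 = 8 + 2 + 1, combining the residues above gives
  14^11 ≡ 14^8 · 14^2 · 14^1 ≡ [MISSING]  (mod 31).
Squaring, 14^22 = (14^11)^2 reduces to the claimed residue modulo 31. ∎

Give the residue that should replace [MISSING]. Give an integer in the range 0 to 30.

9

14^8 · 14^2 · 14^1 ≡ 18 · 10 · 14 = 2520.
2520 mod 31 = 9, so 14^11 ≡ 9 (mod 31).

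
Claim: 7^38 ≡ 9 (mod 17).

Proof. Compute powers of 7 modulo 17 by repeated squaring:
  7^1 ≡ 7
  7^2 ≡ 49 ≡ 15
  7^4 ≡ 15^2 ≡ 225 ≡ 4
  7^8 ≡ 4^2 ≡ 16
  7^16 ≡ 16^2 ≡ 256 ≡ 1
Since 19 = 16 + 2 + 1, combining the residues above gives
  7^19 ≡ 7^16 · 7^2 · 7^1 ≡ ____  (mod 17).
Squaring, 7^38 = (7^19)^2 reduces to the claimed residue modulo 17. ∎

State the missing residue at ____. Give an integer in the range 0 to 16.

3

Multiply the listed residues: 1 · 15 · 7 = 15 → 105.
Reducing modulo 17: 105 = 6·17 + 3, so 7^19 ≡ 3.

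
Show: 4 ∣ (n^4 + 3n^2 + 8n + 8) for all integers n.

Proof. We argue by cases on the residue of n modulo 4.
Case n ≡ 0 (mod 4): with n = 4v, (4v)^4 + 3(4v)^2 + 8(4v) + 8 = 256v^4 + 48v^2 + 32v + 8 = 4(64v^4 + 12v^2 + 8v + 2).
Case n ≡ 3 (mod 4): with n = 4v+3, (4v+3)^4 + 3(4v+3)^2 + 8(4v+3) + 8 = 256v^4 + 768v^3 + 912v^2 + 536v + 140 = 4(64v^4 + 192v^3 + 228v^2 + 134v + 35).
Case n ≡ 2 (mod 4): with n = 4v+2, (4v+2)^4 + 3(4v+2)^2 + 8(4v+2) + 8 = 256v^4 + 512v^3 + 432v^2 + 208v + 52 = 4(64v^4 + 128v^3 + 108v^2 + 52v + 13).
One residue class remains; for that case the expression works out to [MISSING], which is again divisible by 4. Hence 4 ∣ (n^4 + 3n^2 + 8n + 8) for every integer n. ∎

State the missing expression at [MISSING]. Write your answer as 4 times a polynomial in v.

4(64v^4 + 64v^3 + 36v^2 + 18v + 5)

The residues treated are {0, 3, 2}, so the missing case is n ≡ 1 (mod 4); write n = 4v+1.
Then (4v+1)^4 + 3(4v+1)^2 + 8(4v+1) + 8 = 256v^4 + 256v^3 + 144v^2 + 72v + 20 = 4(64v^4 + 64v^3 + 36v^2 + 18v + 5).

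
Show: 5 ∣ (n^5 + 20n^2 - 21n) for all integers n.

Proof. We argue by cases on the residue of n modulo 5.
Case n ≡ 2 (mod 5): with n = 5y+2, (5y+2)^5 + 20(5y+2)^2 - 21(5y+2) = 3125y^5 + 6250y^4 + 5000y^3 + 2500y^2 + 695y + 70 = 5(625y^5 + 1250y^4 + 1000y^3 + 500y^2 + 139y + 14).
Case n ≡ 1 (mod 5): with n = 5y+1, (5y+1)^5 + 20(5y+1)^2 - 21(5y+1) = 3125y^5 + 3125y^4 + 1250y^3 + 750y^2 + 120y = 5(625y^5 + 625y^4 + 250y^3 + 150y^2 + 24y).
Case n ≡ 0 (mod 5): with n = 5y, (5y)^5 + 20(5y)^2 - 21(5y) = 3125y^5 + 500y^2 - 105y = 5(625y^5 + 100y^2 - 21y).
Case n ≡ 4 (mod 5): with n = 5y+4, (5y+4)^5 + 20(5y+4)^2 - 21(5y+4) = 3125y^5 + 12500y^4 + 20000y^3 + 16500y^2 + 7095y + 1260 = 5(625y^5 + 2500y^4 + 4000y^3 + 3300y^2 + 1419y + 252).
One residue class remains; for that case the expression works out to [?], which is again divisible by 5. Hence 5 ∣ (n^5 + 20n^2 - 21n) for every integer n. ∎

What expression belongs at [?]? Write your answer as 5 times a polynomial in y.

5(625y^5 + 1875y^4 + 2250y^3 + 1450y^2 + 504y + 72)

Only n ≡ 3 (mod 5) is unaccounted for. Put n = 5y+3:
(5y+3)^5 + 20(5y+3)^2 - 21(5y+3) expands to 3125y^5 + 9375y^4 + 11250y^3 + 7250y^2 + 2520y + 360,
and factoring out 5 leaves 5(625y^5 + 1875y^4 + 2250y^3 + 1450y^2 + 504y + 72).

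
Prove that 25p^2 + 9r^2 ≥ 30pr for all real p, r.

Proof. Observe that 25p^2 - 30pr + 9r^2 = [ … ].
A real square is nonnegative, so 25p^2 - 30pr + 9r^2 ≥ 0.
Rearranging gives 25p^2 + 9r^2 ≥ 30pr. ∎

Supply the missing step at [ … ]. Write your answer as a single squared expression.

The leading and trailing coefficients are 5^2 and 3^2, and 30 = 2·5·3, so the trinomial is (5p - 3r)^2.
Hence 25p^2 - 30pr + 9r^2 ≥ 0.

(5p - 3r)^2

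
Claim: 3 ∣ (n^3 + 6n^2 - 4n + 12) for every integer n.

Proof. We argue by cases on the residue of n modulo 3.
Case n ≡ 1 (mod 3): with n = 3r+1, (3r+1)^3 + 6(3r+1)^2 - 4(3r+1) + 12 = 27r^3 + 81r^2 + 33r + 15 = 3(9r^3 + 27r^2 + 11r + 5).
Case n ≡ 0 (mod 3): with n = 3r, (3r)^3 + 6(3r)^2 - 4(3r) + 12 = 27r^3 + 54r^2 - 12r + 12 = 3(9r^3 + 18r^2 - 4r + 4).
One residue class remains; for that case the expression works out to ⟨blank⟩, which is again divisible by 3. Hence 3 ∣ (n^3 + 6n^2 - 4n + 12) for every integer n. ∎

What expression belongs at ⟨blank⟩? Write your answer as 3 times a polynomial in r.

The residues treated are {1, 0}, so the missing case is n ≡ 2 (mod 3); write n = 3r+2.
Then (3r+2)^3 + 6(3r+2)^2 - 4(3r+2) + 12 = 27r^3 + 108r^2 + 96r + 36 = 3(9r^3 + 36r^2 + 32r + 12).

3(9r^3 + 36r^2 + 32r + 12)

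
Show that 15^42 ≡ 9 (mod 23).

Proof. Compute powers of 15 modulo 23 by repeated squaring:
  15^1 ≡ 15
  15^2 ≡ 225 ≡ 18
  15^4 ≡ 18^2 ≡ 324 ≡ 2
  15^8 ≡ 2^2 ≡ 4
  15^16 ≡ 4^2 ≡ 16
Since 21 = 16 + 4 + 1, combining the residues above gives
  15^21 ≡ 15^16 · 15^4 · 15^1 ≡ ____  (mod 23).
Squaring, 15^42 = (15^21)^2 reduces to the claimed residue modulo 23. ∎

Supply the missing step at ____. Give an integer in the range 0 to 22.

15^16 · 15^4 · 15^1 ≡ 16 · 2 · 15 = 480.
480 mod 23 = 20, so 15^21 ≡ 20 (mod 23).

20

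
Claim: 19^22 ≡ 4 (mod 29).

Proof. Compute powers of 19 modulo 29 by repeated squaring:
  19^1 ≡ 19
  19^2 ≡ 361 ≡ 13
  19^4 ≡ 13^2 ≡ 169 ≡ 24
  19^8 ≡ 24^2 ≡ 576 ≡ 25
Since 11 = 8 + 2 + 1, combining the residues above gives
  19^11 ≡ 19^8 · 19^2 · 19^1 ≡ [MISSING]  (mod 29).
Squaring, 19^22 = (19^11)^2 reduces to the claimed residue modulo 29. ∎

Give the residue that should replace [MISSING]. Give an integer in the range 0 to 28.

Multiply the listed residues: 25 · 13 · 19 = 325 → 6175.
Reducing modulo 29: 6175 = 212·29 + 27, so 19^11 ≡ 27.

27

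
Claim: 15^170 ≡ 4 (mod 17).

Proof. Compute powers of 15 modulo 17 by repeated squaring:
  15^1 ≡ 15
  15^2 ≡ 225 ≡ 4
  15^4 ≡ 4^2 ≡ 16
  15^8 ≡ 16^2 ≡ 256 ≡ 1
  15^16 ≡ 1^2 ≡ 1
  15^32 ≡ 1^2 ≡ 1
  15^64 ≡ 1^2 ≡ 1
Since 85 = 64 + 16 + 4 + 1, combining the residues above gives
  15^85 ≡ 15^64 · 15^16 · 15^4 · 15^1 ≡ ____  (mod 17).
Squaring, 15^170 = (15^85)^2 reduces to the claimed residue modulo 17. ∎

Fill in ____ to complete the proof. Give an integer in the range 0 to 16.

2

15^64 · 15^16 · 15^4 · 15^1 ≡ 1 · 1 · 16 · 15 = 240.
240 mod 17 = 2, so 15^85 ≡ 2 (mod 17).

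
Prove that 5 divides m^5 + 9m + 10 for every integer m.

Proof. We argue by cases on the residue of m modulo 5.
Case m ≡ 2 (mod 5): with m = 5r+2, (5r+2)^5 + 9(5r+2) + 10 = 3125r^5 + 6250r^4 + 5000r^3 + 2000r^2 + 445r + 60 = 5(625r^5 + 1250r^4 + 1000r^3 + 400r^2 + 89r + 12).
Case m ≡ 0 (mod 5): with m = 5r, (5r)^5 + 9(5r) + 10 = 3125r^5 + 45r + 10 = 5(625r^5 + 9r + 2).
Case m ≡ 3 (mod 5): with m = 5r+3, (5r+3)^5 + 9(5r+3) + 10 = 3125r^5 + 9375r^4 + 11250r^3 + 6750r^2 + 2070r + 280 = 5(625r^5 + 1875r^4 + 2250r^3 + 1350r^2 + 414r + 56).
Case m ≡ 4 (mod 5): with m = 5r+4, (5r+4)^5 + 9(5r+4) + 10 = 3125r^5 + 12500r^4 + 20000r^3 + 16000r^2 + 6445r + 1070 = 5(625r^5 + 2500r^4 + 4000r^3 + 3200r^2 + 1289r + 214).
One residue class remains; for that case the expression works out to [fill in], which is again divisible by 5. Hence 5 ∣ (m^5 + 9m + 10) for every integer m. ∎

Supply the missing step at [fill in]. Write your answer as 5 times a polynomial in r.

5(625r^5 + 625r^4 + 250r^3 + 50r^2 + 14r + 4)

The residues treated are {2, 0, 3, 4}, so the missing case is m ≡ 1 (mod 5); write m = 5r+1.
Then (5r+1)^5 + 9(5r+1) + 10 = 3125r^5 + 3125r^4 + 1250r^3 + 250r^2 + 70r + 20 = 5(625r^5 + 625r^4 + 250r^3 + 50r^2 + 14r + 4).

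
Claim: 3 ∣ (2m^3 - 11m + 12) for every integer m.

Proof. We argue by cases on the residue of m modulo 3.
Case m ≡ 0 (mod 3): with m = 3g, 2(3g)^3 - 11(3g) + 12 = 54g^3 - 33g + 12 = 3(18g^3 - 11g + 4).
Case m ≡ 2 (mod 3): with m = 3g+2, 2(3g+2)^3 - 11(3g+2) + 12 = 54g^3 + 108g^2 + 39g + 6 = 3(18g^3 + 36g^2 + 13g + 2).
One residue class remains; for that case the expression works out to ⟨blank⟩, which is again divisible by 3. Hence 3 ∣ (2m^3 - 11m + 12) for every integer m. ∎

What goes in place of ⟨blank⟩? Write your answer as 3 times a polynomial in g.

3(18g^3 + 18g^2 - 5g + 1)

The residues treated are {0, 2}, so the missing case is m ≡ 1 (mod 3); write m = 3g+1.
Then 2(3g+1)^3 - 11(3g+1) + 12 = 54g^3 + 54g^2 - 15g + 3 = 3(18g^3 + 18g^2 - 5g + 1).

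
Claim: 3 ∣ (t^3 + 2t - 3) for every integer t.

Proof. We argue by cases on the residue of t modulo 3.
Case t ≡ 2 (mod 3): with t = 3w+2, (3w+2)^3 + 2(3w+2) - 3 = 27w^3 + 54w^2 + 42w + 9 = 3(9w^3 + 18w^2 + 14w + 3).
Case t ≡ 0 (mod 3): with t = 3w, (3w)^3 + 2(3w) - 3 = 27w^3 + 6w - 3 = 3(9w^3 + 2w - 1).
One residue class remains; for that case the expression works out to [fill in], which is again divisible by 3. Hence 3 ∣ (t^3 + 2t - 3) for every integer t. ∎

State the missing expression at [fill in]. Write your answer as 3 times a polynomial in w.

The residues treated are {2, 0}, so the missing case is t ≡ 1 (mod 3); write t = 3w+1.
Then (3w+1)^3 + 2(3w+1) - 3 = 27w^3 + 27w^2 + 15w = 3(9w^3 + 9w^2 + 5w).

3(9w^3 + 9w^2 + 5w)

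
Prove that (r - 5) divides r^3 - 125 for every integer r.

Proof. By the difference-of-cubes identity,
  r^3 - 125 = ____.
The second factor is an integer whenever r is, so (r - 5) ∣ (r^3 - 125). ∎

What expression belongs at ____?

Polynomial division of r^3 - 125 by r - 5 leaves remainder 0 and quotient r^2 + 5r + 25.
Hence r^3 - 125 = (r - 5)(r^2 + 5r + 25).

(r - 5)(r^2 + 5r + 25)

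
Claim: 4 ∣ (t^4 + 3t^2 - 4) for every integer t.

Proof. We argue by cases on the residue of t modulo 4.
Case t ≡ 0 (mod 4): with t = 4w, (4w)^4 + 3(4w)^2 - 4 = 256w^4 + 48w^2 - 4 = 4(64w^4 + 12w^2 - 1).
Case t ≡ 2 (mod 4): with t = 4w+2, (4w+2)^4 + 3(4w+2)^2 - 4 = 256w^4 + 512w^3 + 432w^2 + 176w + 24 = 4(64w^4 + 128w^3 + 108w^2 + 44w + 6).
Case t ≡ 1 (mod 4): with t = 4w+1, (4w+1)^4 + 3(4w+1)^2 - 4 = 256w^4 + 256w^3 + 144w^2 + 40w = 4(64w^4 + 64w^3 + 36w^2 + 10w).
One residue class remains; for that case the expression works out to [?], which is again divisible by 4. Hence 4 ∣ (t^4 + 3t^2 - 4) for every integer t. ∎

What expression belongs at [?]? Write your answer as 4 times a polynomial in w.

Only t ≡ 3 (mod 4) is unaccounted for. Put t = 4w+3:
(4w+3)^4 + 3(4w+3)^2 - 4 expands to 256w^4 + 768w^3 + 912w^2 + 504w + 104,
and factoring out 4 leaves 4(64w^4 + 192w^3 + 228w^2 + 126w + 26).

4(64w^4 + 192w^3 + 228w^2 + 126w + 26)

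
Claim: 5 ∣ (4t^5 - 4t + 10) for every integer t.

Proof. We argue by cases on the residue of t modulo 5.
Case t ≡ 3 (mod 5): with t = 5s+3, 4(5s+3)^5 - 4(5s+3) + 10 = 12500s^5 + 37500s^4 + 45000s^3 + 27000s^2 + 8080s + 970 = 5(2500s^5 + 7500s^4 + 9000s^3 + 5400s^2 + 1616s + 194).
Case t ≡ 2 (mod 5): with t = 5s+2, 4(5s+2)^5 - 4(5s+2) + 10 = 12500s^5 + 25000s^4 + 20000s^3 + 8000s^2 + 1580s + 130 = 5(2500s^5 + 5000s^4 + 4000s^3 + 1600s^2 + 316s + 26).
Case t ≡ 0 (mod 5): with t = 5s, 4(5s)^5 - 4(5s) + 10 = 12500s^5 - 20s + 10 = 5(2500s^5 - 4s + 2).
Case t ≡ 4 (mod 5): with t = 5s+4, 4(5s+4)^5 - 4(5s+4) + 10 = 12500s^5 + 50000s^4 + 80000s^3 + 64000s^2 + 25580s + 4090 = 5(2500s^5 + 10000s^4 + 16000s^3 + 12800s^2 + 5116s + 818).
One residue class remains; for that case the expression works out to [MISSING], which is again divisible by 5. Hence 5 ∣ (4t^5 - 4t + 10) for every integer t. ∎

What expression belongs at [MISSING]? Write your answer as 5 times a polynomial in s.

5(2500s^5 + 2500s^4 + 1000s^3 + 200s^2 + 16s + 2)

Only t ≡ 1 (mod 5) is unaccounted for. Put t = 5s+1:
4(5s+1)^5 - 4(5s+1) + 10 expands to 12500s^5 + 12500s^4 + 5000s^3 + 1000s^2 + 80s + 10,
and factoring out 5 leaves 5(2500s^5 + 2500s^4 + 1000s^3 + 200s^2 + 16s + 2).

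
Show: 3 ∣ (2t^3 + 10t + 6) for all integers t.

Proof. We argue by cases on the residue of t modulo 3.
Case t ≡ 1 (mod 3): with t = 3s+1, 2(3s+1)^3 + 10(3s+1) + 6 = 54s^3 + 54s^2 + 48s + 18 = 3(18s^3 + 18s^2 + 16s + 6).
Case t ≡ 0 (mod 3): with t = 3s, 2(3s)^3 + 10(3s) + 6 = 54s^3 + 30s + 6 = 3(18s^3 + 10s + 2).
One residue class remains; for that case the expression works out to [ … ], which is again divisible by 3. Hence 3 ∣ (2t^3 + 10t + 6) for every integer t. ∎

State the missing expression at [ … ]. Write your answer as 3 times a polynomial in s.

Only t ≡ 2 (mod 3) is unaccounted for. Put t = 3s+2:
2(3s+2)^3 + 10(3s+2) + 6 expands to 54s^3 + 108s^2 + 102s + 42,
and factoring out 3 leaves 3(18s^3 + 36s^2 + 34s + 14).

3(18s^3 + 36s^2 + 34s + 14)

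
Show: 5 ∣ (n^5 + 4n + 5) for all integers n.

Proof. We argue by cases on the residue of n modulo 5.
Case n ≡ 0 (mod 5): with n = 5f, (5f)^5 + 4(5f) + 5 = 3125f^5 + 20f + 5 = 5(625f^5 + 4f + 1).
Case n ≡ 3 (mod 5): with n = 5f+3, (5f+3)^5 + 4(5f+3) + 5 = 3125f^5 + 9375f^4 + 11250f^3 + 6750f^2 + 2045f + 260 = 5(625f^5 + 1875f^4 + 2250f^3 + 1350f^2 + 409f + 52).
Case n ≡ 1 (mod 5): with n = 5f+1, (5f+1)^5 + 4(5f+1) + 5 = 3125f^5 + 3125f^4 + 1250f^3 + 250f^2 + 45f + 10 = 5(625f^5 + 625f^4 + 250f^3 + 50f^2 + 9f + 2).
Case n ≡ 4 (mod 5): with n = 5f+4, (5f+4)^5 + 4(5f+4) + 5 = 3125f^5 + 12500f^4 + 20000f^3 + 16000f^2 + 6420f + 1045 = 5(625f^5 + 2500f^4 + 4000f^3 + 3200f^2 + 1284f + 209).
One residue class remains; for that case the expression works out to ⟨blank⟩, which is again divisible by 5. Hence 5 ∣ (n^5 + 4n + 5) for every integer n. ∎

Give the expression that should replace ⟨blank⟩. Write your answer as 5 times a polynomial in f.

5(625f^5 + 1250f^4 + 1000f^3 + 400f^2 + 84f + 9)

Only n ≡ 2 (mod 5) is unaccounted for. Put n = 5f+2:
(5f+2)^5 + 4(5f+2) + 5 expands to 3125f^5 + 6250f^4 + 5000f^3 + 2000f^2 + 420f + 45,
and factoring out 5 leaves 5(625f^5 + 1250f^4 + 1000f^3 + 400f^2 + 84f + 9).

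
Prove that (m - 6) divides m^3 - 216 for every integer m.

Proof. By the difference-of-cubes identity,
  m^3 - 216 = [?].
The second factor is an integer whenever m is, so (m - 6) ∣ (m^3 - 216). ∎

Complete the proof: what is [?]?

Polynomial division of m^3 - 216 by m - 6 leaves remainder 0 and quotient m^2 + 6m + 36.
Hence m^3 - 216 = (m - 6)(m^2 + 6m + 36).

(m - 6)(m^2 + 6m + 36)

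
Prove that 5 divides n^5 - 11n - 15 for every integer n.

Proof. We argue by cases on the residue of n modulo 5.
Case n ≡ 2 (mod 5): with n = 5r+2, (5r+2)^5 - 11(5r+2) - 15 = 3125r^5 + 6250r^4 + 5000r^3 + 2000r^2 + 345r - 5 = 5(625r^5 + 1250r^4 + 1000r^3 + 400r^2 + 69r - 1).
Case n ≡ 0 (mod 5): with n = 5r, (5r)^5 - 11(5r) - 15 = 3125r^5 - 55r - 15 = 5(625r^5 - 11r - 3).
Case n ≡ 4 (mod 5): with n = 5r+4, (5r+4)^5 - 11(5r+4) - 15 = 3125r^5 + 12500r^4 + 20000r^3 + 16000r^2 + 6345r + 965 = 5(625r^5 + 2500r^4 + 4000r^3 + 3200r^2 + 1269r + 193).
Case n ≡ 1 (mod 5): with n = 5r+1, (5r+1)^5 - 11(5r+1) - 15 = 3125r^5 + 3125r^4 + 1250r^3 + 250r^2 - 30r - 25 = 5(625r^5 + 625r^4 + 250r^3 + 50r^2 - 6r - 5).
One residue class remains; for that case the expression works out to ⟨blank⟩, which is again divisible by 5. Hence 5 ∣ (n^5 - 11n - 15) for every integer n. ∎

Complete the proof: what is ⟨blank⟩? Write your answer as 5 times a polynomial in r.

The residues treated are {2, 0, 4, 1}, so the missing case is n ≡ 3 (mod 5); write n = 5r+3.
Then (5r+3)^5 - 11(5r+3) - 15 = 3125r^5 + 9375r^4 + 11250r^3 + 6750r^2 + 1970r + 195 = 5(625r^5 + 1875r^4 + 2250r^3 + 1350r^2 + 394r + 39).

5(625r^5 + 1875r^4 + 2250r^3 + 1350r^2 + 394r + 39)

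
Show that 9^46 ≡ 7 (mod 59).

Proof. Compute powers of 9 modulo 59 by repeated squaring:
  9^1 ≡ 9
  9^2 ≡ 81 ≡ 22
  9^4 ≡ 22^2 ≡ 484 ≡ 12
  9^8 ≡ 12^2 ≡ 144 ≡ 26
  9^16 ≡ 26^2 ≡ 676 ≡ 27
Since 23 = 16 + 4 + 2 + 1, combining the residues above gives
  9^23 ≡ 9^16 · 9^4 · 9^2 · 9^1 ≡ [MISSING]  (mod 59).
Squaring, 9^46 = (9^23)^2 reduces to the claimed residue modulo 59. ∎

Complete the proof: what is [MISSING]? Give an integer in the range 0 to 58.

9^16 · 9^4 · 9^2 · 9^1 ≡ 27 · 12 · 22 · 9 = 64152.
64152 mod 59 = 19, so 9^23 ≡ 19 (mod 59).

19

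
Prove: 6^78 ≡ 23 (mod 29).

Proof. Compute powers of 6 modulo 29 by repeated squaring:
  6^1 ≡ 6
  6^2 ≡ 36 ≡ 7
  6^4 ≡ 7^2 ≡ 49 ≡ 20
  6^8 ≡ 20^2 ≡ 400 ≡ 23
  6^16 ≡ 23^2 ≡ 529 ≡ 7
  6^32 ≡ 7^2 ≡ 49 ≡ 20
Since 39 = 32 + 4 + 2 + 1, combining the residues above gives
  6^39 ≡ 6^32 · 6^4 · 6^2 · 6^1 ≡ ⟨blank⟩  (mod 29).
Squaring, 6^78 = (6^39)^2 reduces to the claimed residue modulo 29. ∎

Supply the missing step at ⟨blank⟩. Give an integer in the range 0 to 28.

9

6^32 · 6^4 · 6^2 · 6^1 ≡ 20 · 20 · 7 · 6 = 16800.
16800 mod 29 = 9, so 6^39 ≡ 9 (mod 29).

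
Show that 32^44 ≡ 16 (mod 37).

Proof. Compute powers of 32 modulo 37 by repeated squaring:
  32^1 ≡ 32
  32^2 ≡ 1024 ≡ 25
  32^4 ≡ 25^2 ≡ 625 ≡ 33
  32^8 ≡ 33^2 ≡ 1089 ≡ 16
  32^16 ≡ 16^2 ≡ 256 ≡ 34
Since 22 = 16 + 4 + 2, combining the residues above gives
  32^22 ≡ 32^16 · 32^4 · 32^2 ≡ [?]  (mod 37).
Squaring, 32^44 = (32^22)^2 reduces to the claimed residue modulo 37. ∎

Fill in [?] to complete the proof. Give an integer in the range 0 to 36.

4

32^16 · 32^4 · 32^2 ≡ 34 · 33 · 25 = 28050.
28050 mod 37 = 4, so 32^22 ≡ 4 (mod 37).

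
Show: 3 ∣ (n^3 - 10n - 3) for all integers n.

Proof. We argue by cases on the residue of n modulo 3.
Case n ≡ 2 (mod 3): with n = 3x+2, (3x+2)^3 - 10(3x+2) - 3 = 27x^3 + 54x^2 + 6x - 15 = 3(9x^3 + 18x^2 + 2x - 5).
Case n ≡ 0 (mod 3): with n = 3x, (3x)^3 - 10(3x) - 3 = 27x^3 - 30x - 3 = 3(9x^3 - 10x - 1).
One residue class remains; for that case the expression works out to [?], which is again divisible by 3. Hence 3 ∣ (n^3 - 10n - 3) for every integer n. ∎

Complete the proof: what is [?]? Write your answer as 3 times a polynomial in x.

3(9x^3 + 9x^2 - 7x - 4)

The residues treated are {2, 0}, so the missing case is n ≡ 1 (mod 3); write n = 3x+1.
Then (3x+1)^3 - 10(3x+1) - 3 = 27x^3 + 27x^2 - 21x - 12 = 3(9x^3 + 9x^2 - 7x - 4).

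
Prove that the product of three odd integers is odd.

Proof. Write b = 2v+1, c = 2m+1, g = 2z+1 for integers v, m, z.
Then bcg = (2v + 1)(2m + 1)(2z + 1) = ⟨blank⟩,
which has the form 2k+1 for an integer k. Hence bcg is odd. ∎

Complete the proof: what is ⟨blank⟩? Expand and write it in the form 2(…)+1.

2(4mvz + 2mv + 2mz + m + 2vz + v + z) + 1

Expanding: (2v + 1)(2m + 1)(2z + 1) = 8mvz + 4mv + 4mz + 2m + 4vz + 2v + 2z + 1.
Every term except the constant is even, so this is 2(4mvz + 2mv + 2mz + m + 2vz + v + z) + 1,
and 4mvz + 2mv + 2mz + m + 2vz + v + z ∈ ℤ gives the required form.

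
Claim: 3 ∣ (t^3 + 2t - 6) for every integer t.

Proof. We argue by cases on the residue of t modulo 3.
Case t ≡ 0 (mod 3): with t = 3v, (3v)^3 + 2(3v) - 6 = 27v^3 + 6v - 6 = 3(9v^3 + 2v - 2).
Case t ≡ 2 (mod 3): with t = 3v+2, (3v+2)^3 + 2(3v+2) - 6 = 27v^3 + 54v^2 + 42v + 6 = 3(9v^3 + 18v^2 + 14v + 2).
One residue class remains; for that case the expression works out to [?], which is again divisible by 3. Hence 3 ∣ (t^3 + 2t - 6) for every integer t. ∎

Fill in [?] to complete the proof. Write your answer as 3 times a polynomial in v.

3(9v^3 + 9v^2 + 5v - 1)

The residues treated are {0, 2}, so the missing case is t ≡ 1 (mod 3); write t = 3v+1.
Then (3v+1)^3 + 2(3v+1) - 6 = 27v^3 + 27v^2 + 15v - 3 = 3(9v^3 + 9v^2 + 5v - 1).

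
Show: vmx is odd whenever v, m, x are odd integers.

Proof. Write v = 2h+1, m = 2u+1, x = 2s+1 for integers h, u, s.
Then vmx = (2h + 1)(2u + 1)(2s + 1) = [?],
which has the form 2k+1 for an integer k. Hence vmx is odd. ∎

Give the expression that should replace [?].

Expanding: (2h + 1)(2u + 1)(2s + 1) = 8hsu + 4hs + 4hu + 2h + 4su + 2s + 2u + 1.
Every term except the constant is even, so this is 2(4hsu + 2hs + 2hu + h + 2su + s + u) + 1,
and 4hsu + 2hs + 2hu + h + 2su + s + u ∈ ℤ gives the required form.

2(4hsu + 2hs + 2hu + h + 2su + s + u) + 1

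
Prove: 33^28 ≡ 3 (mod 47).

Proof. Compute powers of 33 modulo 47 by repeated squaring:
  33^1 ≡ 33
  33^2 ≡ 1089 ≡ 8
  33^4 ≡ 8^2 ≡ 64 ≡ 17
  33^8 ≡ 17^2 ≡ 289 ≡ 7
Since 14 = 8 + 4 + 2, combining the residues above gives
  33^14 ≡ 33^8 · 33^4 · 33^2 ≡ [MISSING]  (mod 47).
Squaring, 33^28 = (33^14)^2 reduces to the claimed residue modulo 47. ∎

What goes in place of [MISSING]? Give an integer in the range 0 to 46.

12

Multiply the listed residues: 7 · 17 · 8 = 119 → 952.
Reducing modulo 47: 952 = 20·47 + 12, so 33^14 ≡ 12.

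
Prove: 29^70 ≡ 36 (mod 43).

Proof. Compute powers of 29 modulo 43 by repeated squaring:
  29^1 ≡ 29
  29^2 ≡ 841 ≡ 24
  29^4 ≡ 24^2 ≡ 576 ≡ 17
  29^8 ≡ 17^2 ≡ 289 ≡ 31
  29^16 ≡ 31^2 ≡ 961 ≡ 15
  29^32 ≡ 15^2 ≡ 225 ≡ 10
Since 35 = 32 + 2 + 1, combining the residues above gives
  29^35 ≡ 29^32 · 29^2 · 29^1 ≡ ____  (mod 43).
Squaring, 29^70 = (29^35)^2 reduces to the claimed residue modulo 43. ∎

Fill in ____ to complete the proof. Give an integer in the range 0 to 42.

37

29^32 · 29^2 · 29^1 ≡ 10 · 24 · 29 = 6960.
6960 mod 43 = 37, so 29^35 ≡ 37 (mod 43).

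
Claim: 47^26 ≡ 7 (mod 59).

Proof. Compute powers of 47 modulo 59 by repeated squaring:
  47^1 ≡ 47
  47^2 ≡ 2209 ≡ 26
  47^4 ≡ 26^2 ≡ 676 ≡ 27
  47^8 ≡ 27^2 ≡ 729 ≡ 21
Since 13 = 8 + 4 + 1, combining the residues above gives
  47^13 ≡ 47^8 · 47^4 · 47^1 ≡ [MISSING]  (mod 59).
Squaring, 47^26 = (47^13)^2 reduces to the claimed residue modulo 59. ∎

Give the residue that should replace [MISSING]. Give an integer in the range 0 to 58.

40

Multiply the listed residues: 21 · 27 · 47 = 567 → 26649.
Reducing modulo 59: 26649 = 451·59 + 40, so 47^13 ≡ 40.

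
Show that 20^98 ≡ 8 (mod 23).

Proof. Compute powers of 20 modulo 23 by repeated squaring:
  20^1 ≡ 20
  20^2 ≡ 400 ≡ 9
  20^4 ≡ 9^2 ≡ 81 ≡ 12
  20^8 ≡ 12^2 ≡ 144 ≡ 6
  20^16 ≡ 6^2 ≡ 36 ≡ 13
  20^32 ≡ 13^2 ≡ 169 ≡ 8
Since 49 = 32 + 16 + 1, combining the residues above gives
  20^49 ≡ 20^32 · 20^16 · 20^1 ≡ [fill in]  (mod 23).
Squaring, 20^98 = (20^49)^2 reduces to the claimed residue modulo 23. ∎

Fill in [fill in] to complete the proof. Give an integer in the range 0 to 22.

Multiply the listed residues: 8 · 13 · 20 = 104 → 2080.
Reducing modulo 23: 2080 = 90·23 + 10, so 20^49 ≡ 10.

10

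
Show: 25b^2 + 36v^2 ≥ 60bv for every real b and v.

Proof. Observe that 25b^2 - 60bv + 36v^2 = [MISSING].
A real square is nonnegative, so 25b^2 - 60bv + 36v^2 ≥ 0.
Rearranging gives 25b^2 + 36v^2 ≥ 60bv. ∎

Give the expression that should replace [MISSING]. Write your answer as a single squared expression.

(5b - 6v)^2

25b^2 - 60bv + 36v^2 is a perfect-square trinomial: the outer terms are (5b)^2 and (6v)^2, and the cross term is -2·5b·6v.
So 25b^2 - 60bv + 36v^2 = (5b - 6v)^2 ≥ 0.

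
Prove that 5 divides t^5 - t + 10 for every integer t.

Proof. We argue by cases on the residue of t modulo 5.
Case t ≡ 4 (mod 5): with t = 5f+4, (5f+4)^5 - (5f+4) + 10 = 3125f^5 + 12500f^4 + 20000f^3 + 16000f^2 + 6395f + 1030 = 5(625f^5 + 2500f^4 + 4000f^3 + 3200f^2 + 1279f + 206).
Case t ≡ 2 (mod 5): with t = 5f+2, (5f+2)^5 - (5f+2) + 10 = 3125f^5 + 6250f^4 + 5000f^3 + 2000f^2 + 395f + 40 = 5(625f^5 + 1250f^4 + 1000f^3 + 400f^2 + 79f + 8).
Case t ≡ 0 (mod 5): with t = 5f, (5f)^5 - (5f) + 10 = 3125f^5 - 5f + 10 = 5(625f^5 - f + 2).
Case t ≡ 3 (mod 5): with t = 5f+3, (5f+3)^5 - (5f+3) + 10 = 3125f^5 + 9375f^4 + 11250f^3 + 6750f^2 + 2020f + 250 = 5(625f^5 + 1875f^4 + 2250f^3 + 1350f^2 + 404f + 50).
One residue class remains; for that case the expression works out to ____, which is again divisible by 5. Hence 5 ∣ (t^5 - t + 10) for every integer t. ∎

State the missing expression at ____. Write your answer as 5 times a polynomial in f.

The residues treated are {4, 2, 0, 3}, so the missing case is t ≡ 1 (mod 5); write t = 5f+1.
Then (5f+1)^5 - (5f+1) + 10 = 3125f^5 + 3125f^4 + 1250f^3 + 250f^2 + 20f + 10 = 5(625f^5 + 625f^4 + 250f^3 + 50f^2 + 4f + 2).

5(625f^5 + 625f^4 + 250f^3 + 50f^2 + 4f + 2)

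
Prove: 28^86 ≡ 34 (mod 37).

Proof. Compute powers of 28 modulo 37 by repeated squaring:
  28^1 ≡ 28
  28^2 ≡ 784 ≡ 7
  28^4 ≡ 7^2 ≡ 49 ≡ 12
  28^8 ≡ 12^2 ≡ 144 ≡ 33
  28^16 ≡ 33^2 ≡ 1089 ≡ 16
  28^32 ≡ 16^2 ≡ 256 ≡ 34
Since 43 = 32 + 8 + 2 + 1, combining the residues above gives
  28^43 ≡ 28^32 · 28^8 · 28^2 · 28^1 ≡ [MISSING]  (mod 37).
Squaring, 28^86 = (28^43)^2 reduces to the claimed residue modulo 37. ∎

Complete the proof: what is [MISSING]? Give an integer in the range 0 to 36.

21

28^32 · 28^8 · 28^2 · 28^1 ≡ 34 · 33 · 7 · 28 = 219912.
219912 mod 37 = 21, so 28^43 ≡ 21 (mod 37).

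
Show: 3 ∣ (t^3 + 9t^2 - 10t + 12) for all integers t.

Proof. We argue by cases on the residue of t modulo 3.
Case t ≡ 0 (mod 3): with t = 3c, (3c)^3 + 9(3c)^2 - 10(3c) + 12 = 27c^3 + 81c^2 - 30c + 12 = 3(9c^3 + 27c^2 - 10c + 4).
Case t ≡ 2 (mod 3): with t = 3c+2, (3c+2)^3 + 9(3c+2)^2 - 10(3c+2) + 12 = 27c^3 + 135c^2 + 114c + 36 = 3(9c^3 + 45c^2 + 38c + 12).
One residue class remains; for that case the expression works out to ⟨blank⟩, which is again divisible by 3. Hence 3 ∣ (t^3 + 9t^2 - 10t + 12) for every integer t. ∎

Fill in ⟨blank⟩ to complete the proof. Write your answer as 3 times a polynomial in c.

The residues treated are {0, 2}, so the missing case is t ≡ 1 (mod 3); write t = 3c+1.
Then (3c+1)^3 + 9(3c+1)^2 - 10(3c+1) + 12 = 27c^3 + 108c^2 + 33c + 12 = 3(9c^3 + 36c^2 + 11c + 4).

3(9c^3 + 36c^2 + 11c + 4)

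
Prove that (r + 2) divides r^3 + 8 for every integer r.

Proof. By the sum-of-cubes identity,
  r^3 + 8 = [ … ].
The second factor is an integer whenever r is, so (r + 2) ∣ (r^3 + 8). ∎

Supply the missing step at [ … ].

(r + 2)(r^2 - 2r + 4)

Polynomial division of r^3 + 8 by r + 2 leaves remainder 0 and quotient r^2 - 2r + 4.
Hence r^3 + 8 = (r + 2)(r^2 - 2r + 4).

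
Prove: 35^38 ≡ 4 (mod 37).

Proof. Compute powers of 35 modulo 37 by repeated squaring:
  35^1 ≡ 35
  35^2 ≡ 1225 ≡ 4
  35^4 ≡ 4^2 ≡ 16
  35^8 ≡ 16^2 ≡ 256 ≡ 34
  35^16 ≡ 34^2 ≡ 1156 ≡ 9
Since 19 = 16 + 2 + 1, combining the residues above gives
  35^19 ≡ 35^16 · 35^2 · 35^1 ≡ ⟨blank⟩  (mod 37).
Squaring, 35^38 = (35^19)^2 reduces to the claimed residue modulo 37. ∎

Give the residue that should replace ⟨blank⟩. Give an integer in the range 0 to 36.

35^16 · 35^2 · 35^1 ≡ 9 · 4 · 35 = 1260.
1260 mod 37 = 2, so 35^19 ≡ 2 (mod 37).

2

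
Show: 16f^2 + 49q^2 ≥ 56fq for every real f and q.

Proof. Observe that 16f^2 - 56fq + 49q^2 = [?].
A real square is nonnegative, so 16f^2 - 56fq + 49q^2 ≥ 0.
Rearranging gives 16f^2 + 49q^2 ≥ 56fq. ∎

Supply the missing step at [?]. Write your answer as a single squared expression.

(4f - 7q)^2

The leading and trailing coefficients are 4^2 and 7^2, and 56 = 2·4·7, so the trinomial is (4f - 7q)^2.
Hence 16f^2 - 56fq + 49q^2 ≥ 0.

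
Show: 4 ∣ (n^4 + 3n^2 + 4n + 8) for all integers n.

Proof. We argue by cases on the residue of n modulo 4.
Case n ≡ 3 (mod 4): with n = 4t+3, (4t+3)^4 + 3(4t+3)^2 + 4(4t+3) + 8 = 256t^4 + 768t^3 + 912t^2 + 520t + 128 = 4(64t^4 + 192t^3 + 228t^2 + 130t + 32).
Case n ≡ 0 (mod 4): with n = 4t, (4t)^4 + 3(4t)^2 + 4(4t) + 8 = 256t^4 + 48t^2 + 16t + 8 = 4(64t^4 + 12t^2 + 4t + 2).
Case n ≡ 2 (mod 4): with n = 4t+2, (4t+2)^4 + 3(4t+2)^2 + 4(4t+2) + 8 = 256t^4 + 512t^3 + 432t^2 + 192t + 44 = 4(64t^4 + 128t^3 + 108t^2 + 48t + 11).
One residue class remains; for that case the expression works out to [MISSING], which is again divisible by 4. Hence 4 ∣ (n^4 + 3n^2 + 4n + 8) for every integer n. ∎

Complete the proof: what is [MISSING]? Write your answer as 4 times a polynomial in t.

4(64t^4 + 64t^3 + 36t^2 + 14t + 4)

The residues treated are {3, 0, 2}, so the missing case is n ≡ 1 (mod 4); write n = 4t+1.
Then (4t+1)^4 + 3(4t+1)^2 + 4(4t+1) + 8 = 256t^4 + 256t^3 + 144t^2 + 56t + 16 = 4(64t^4 + 64t^3 + 36t^2 + 14t + 4).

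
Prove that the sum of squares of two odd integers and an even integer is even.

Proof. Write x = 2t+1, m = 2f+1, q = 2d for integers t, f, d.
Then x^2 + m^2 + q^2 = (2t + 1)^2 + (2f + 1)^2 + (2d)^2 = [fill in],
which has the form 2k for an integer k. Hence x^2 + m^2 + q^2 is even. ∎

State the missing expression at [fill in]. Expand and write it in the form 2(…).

(2t + 1)^2 + (2f + 1)^2 + (2d)^2 = 4d^2 + 4f^2 + 4f + 4t^2 + 4t + 2
= 2(2d^2 + 2f^2 + 2f + 2t^2 + 2t + 1).
Since 2d^2 + 2f^2 + 2f + 2t^2 + 2t + 1 is an integer, the sum of squares is of the form 2k for an integer k.

2(2d^2 + 2f^2 + 2f + 2t^2 + 2t + 1)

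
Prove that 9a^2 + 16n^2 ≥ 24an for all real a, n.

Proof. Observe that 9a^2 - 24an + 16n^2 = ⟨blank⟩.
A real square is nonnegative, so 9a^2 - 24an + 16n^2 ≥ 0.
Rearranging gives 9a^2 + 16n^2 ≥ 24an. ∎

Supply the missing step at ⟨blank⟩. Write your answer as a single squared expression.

The leading and trailing coefficients are 3^2 and 4^2, and 24 = 2·3·4, so the trinomial is (3a - 4n)^2.
Hence 9a^2 - 24an + 16n^2 ≥ 0.

(3a - 4n)^2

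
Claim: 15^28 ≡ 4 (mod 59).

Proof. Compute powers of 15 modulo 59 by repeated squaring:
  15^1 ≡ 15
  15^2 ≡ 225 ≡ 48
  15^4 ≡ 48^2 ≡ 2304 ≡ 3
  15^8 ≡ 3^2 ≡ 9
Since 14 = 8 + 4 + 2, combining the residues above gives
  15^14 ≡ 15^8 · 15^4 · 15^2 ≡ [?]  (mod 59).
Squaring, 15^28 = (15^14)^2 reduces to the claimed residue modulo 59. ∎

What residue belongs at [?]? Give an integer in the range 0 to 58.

Multiply the listed residues: 9 · 3 · 48 = 27 → 1296.
Reducing modulo 59: 1296 = 21·59 + 57, so 15^14 ≡ 57.

57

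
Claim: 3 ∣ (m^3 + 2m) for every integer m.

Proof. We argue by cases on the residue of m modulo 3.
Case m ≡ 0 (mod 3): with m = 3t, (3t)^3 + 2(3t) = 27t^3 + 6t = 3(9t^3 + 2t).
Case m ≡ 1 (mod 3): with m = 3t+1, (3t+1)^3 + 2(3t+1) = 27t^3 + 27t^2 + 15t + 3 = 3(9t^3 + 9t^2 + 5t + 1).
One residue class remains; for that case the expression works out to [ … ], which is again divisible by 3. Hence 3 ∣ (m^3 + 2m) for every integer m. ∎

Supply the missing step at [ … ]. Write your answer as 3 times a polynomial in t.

3(9t^3 + 18t^2 + 14t + 4)

The residues treated are {0, 1}, so the missing case is m ≡ 2 (mod 3); write m = 3t+2.
Then (3t+2)^3 + 2(3t+2) = 27t^3 + 54t^2 + 42t + 12 = 3(9t^3 + 18t^2 + 14t + 4).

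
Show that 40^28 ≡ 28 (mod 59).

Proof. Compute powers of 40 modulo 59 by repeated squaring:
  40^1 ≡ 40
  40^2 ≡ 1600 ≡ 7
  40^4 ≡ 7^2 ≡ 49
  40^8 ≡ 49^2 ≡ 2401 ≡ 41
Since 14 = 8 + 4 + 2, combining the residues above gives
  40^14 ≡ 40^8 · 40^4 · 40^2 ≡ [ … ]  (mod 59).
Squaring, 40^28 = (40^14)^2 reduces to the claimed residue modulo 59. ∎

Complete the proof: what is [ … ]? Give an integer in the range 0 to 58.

21

40^8 · 40^4 · 40^2 ≡ 41 · 49 · 7 = 14063.
14063 mod 59 = 21, so 40^14 ≡ 21 (mod 59).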